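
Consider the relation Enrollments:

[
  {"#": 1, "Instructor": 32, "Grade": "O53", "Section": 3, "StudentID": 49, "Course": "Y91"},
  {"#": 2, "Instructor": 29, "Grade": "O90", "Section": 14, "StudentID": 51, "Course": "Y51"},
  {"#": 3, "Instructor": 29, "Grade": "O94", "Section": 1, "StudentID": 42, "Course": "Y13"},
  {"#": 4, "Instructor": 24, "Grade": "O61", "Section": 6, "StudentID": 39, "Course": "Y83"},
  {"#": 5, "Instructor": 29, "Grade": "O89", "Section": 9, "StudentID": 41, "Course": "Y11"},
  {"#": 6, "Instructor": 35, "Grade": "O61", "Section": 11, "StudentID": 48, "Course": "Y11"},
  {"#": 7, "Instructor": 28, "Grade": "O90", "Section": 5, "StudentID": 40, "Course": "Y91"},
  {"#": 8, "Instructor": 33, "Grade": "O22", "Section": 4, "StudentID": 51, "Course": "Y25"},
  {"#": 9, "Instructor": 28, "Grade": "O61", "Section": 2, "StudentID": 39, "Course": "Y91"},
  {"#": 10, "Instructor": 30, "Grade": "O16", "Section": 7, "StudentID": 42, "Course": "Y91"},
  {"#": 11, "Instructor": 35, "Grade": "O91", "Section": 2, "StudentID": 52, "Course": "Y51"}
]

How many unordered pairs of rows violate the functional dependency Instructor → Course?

Instructor=29: violating pairs (2,3), (2,5), (3,5) — 3 pairs.
Instructor=35: violating pairs (6,11) — 1 pair.
Instructor=28: all 2 rows agree on Course — 0 pairs.

4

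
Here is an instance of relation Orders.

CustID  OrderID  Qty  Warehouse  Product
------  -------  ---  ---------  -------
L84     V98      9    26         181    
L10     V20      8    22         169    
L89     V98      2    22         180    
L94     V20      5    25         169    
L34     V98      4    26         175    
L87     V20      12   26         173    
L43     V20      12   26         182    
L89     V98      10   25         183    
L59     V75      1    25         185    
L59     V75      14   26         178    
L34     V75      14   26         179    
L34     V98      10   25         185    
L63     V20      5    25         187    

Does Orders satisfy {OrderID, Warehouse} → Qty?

No

(OrderID=V98, Warehouse=26): 2 rows → Qty takes values {9, 4} — violation
(OrderID=V20, Warehouse=22): 1 row → Qty = 8 ✓
(OrderID=V98, Warehouse=22): 1 row → Qty = 2 ✓
(OrderID=V20, Warehouse=25): 2 rows → Qty = 5, 5 ✓
(OrderID=V20, Warehouse=26): 2 rows → Qty = 12, 12 ✓
(OrderID=V98, Warehouse=25): 2 rows → Qty = 10, 10 ✓
(OrderID=V75, Warehouse=25): 1 row → Qty = 1 ✓
(OrderID=V75, Warehouse=26): 2 rows → Qty = 14, 14 ✓
Two rows agree on {OrderID, Warehouse} but differ on Qty, so {OrderID, Warehouse} → Qty does not hold.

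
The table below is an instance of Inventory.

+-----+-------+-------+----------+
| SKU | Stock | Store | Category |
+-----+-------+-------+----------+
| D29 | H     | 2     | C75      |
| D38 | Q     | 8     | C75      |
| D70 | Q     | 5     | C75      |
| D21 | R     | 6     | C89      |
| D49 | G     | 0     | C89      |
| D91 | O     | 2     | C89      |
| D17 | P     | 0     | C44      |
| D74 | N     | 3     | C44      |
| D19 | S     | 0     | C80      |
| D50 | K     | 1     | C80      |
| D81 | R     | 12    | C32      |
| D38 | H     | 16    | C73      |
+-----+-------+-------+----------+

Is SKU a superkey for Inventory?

Two distinct rows share SKU=D38, so SKU does not determine every attribute — not a superkey.

No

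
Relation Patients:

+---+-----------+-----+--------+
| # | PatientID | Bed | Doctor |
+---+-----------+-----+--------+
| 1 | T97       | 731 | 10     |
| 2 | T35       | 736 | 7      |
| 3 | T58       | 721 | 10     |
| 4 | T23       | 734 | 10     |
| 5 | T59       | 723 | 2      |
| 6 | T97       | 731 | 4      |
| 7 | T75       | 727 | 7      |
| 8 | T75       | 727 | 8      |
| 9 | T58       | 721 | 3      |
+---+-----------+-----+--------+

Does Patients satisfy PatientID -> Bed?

Yes

PatientID=T97: rows 1, 6 → Bed = 731, 731 ✓
PatientID=T35: row 2 → Bed = 736 ✓
PatientID=T58: rows 3, 9 → Bed = 721, 721 ✓
PatientID=T23: row 4 → Bed = 734 ✓
PatientID=T59: row 5 → Bed = 723 ✓
PatientID=T75: rows 7, 8 → Bed = 727, 727 ✓
Every PatientID value is associated with a single Bed value, so PatientID -> Bed holds.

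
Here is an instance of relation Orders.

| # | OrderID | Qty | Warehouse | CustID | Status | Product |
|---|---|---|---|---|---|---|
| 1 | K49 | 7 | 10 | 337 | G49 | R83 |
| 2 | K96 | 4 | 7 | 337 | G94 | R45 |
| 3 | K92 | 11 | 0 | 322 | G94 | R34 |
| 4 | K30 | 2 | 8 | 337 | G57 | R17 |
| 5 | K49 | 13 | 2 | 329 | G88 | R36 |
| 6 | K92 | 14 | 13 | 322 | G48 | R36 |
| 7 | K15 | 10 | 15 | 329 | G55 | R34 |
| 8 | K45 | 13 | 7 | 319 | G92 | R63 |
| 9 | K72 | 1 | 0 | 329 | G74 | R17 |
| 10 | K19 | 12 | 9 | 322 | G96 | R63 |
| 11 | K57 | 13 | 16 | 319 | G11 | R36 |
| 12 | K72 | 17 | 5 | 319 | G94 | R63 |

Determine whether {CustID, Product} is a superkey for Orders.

No

Rows 8 and 12 have the same {CustID, Product} value (CustID=319, Product=R63) but are distinct tuples, so {CustID, Product} does not determine every attribute — not a superkey.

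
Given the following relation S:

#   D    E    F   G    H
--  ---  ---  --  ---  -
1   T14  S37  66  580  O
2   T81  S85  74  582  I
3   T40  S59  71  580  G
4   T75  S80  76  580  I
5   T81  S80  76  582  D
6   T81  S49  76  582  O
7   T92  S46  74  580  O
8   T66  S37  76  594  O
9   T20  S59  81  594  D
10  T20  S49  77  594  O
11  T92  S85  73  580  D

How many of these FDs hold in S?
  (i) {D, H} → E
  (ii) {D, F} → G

2

(i) {D, H} → E: every LHS value maps to a single RHS value — holds.
(ii) {D, F} → G: every LHS value maps to a single RHS value — holds.
2 of the 2 dependencies hold.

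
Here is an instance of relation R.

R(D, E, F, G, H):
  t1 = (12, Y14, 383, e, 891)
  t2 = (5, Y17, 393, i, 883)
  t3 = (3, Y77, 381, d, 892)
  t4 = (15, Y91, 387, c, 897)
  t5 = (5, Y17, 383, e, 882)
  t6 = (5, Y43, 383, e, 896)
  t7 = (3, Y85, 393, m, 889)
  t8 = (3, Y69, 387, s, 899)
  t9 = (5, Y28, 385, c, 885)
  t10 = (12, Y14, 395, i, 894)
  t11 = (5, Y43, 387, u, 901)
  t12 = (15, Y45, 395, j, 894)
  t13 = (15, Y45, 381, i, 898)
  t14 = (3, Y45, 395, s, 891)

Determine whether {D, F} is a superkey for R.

No

Rows 5 and 6 have the same {D, F} value (D=5, F=383) but are distinct tuples, so {D, F} does not determine every attribute — not a superkey.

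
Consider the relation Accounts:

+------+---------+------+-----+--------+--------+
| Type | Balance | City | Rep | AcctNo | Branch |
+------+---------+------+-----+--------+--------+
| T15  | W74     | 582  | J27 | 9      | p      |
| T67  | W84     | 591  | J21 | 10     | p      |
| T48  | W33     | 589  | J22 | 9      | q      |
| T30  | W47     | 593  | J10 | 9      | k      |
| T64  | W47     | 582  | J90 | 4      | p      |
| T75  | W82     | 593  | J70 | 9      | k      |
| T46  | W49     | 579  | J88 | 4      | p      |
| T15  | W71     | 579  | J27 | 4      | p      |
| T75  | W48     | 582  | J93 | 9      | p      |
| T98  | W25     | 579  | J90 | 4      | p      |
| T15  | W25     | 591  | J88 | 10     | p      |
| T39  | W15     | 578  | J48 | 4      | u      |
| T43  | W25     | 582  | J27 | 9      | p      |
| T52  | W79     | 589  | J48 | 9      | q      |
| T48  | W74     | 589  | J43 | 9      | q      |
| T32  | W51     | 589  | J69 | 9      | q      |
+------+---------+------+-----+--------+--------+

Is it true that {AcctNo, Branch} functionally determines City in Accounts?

(AcctNo=9, Branch=p): 3 rows → City = 582, 582, 582 ✓
(AcctNo=10, Branch=p): 2 rows → City = 591, 591 ✓
(AcctNo=9, Branch=q): 4 rows → City = 589, 589, 589, 589 ✓
(AcctNo=9, Branch=k): 2 rows → City = 593, 593 ✓
(AcctNo=4, Branch=p): 4 rows → City takes values {582, 579} — violation
(AcctNo=4, Branch=u): 1 row → City = 578 ✓
Two rows agree on {AcctNo, Branch} but differ on City, so {AcctNo, Branch} -> City does not hold.

No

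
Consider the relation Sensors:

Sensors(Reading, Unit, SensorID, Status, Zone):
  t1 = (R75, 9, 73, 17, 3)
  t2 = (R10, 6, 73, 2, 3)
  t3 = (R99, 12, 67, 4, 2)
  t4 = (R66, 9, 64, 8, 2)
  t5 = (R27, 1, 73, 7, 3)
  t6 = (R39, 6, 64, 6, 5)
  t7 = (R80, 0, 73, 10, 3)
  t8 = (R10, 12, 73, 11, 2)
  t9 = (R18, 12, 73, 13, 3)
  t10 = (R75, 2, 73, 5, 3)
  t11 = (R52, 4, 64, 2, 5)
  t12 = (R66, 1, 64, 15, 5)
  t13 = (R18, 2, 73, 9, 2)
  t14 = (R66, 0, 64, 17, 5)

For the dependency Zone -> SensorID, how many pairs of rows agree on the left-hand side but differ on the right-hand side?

5

Zone=3: all 6 rows agree on SensorID — 0 pairs.
Zone=2: violating pairs (3,4), (3,8), (3,13), (4,8), (4,13) — 5 pairs.
Zone=5: all 4 rows agree on SensorID — 0 pairs.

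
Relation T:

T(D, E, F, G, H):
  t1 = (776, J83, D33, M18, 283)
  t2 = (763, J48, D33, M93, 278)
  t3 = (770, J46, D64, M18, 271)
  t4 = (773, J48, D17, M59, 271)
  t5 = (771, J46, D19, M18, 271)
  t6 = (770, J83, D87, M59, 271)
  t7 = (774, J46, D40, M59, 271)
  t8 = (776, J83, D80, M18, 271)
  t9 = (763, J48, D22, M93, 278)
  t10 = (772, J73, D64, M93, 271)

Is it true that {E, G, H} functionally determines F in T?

No

(E=J83, G=M18, H=283): row 1 → F = D33 ✓
(E=J48, G=M93, H=278): rows 2, 9 → F takes values {D33, D22} — violation
(E=J46, G=M18, H=271): rows 3, 5 → F takes values {D64, D19} — violation
(E=J48, G=M59, H=271): row 4 → F = D17 ✓
(E=J83, G=M59, H=271): row 6 → F = D87 ✓
(E=J46, G=M59, H=271): row 7 → F = D40 ✓
(E=J83, G=M18, H=271): row 8 → F = D80 ✓
(E=J73, G=M93, H=271): row 10 → F = D64 ✓
Two rows agree on {E, G, H} but differ on F, so {E, G, H} → F does not hold.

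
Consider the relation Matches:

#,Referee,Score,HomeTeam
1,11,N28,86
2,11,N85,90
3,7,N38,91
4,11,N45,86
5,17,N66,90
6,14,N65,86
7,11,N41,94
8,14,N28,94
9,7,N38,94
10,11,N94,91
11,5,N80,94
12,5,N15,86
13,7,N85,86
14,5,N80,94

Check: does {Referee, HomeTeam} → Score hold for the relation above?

(Referee=11, HomeTeam=86): rows 1, 4 → Score takes values {N28, N45} — violation
(Referee=11, HomeTeam=90): row 2 → Score = N85 ✓
(Referee=7, HomeTeam=91): row 3 → Score = N38 ✓
(Referee=17, HomeTeam=90): row 5 → Score = N66 ✓
(Referee=14, HomeTeam=86): row 6 → Score = N65 ✓
(Referee=11, HomeTeam=94): row 7 → Score = N41 ✓
(Referee=14, HomeTeam=94): row 8 → Score = N28 ✓
(Referee=7, HomeTeam=94): row 9 → Score = N38 ✓
(Referee=11, HomeTeam=91): row 10 → Score = N94 ✓
(Referee=5, HomeTeam=94): rows 11, 14 → Score = N80, N80 ✓
(Referee=5, HomeTeam=86): row 12 → Score = N15 ✓
(Referee=7, HomeTeam=86): row 13 → Score = N85 ✓
Two rows agree on {Referee, HomeTeam} but differ on Score, so {Referee, HomeTeam} → Score does not hold.

No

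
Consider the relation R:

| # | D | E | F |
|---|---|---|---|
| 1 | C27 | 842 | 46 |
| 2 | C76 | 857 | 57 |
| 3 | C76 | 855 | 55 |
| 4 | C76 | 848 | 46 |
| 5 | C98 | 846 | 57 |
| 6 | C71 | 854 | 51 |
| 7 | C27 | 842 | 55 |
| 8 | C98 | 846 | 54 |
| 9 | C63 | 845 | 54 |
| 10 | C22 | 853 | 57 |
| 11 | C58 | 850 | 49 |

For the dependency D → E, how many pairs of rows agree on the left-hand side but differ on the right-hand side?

3

D=C27: all 2 rows agree on E — 0 pairs.
D=C76: violating pairs (2,3), (2,4), (3,4) — 3 pairs.
D=C98: all 2 rows agree on E — 0 pairs.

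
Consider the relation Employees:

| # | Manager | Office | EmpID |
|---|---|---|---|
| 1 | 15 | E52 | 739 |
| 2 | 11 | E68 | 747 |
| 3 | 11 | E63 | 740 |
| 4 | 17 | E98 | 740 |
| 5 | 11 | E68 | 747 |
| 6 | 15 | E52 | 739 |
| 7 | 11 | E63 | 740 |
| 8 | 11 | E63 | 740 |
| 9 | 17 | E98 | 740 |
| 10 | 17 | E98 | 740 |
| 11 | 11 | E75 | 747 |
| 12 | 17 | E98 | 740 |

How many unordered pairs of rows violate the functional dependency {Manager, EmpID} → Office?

2

(Manager=15, EmpID=739): all 2 rows agree on Office — 0 pairs.
(Manager=11, EmpID=747): violating pairs (2,11), (5,11) — 2 pairs.
(Manager=11, EmpID=740): all 3 rows agree on Office — 0 pairs.
(Manager=17, EmpID=740): all 4 rows agree on Office — 0 pairs.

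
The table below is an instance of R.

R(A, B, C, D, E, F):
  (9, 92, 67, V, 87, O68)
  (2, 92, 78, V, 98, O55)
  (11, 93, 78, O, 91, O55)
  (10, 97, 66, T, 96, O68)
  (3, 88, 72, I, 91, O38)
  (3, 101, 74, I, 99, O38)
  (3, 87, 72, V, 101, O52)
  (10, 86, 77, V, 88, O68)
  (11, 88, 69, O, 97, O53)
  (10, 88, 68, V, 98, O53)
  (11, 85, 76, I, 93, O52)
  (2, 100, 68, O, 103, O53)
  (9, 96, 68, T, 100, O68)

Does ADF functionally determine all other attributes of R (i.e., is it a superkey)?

No

Two distinct rows share (A=3, D=I, F=O38), so ADF does not determine every attribute — not a superkey.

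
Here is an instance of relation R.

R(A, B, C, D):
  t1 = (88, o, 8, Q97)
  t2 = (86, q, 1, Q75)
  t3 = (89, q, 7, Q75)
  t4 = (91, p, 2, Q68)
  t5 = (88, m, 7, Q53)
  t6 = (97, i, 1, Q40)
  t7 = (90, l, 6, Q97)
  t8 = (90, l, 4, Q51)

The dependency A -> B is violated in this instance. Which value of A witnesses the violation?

88

A=88: rows 1, 5 → B takes values {o, m} — violation
A=86: row 2 → B = q ✓
A=89: row 3 → B = q ✓
A=91: row 4 → B = p ✓
A=97: row 6 → B = i ✓
A=90: rows 7, 8 → B = l, l ✓
The only A value with inconsistent B is A=88.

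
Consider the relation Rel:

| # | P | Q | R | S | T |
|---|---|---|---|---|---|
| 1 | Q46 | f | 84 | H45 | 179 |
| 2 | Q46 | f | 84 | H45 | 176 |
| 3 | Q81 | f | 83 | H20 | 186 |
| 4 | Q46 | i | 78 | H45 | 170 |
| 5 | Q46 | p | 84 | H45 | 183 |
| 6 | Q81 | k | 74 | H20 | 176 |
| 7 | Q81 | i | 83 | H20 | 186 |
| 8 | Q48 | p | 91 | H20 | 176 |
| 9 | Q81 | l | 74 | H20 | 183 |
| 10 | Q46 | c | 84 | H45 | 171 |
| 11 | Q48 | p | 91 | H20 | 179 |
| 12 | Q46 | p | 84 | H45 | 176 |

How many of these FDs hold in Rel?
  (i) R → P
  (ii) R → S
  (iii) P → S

(i) R → P: every LHS value maps to a single RHS value — holds.
(ii) R → S: every LHS value maps to a single RHS value — holds.
(iii) P → S: every LHS value maps to a single RHS value — holds.
3 of the 3 dependencies hold.

3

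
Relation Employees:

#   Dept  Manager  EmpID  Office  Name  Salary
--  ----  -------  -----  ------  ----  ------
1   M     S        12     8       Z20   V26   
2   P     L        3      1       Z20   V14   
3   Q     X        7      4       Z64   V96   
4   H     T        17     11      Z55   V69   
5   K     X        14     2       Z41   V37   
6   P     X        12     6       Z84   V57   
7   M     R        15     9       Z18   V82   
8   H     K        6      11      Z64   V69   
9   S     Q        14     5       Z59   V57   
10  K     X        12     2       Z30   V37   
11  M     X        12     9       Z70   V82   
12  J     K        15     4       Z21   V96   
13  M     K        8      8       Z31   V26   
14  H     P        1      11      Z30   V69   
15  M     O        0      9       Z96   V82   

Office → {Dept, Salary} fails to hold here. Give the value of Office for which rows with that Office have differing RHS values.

Office=8: rows 1, 13 → {Dept,Salary} = (M, V26), (M, V26) ✓
Office=1: row 2 → {Dept,Salary} = (P, V14) ✓
Office=4: rows 3, 12 → {Dept,Salary} takes values {(Q, V96), (J, V96)} — violation
Office=11: rows 4, 8, 14 → {Dept,Salary} = (H, V69), (H, V69), (H, V69) ✓
Office=2: rows 5, 10 → {Dept,Salary} = (K, V37), (K, V37) ✓
Office=6: row 6 → {Dept,Salary} = (P, V57) ✓
Office=9: rows 7, 11, 15 → {Dept,Salary} = (M, V82), (M, V82), (M, V82) ✓
Office=5: row 9 → {Dept,Salary} = (S, V57) ✓
The only Office value with inconsistent RHS is Office=4.

4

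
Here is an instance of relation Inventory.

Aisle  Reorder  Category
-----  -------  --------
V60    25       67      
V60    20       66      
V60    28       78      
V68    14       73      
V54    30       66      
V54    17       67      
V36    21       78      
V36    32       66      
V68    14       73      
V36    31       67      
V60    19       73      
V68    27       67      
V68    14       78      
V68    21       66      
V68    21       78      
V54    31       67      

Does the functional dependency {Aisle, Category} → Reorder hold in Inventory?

(Aisle=V60, Category=67): 1 row → Reorder = 25 ✓
(Aisle=V60, Category=66): 1 row → Reorder = 20 ✓
(Aisle=V60, Category=78): 1 row → Reorder = 28 ✓
(Aisle=V68, Category=73): 2 rows → Reorder = 14, 14 ✓
(Aisle=V54, Category=66): 1 row → Reorder = 30 ✓
(Aisle=V54, Category=67): 2 rows → Reorder takes values {17, 31} — violation
(Aisle=V36, Category=78): 1 row → Reorder = 21 ✓
(Aisle=V36, Category=66): 1 row → Reorder = 32 ✓
(Aisle=V36, Category=67): 1 row → Reorder = 31 ✓
(Aisle=V60, Category=73): 1 row → Reorder = 19 ✓
(Aisle=V68, Category=67): 1 row → Reorder = 27 ✓
(Aisle=V68, Category=78): 2 rows → Reorder takes values {14, 21} — violation
(Aisle=V68, Category=66): 1 row → Reorder = 21 ✓
Two rows agree on {Aisle, Category} but differ on Reorder, so {Aisle, Category} → Reorder does not hold.

No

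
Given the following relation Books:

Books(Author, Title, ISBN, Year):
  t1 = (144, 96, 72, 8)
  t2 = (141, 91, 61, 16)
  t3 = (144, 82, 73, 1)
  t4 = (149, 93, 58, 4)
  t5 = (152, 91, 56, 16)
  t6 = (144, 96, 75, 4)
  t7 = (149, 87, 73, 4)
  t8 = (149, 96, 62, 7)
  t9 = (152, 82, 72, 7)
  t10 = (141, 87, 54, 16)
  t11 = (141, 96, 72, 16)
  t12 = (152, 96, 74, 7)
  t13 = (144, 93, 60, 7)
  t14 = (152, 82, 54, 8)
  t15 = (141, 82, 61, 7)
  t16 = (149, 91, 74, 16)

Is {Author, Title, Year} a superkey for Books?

Yes

All 16 rows have distinct {Author, Title, Year} values, so {Author, Title, Year} → (all attributes) holds and {Author, Title, Year} is a superkey.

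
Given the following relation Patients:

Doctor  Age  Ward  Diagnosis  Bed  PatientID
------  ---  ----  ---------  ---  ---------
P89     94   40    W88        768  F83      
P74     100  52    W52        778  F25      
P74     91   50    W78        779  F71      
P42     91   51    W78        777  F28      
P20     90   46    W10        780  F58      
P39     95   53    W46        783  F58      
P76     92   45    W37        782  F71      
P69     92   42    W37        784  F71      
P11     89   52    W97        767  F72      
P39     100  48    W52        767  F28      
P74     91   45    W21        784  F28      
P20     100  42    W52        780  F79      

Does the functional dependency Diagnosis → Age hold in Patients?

Yes

Diagnosis=W88: 1 row → Age = 94 ✓
Diagnosis=W52: 3 rows → Age = 100, 100, 100 ✓
Diagnosis=W78: 2 rows → Age = 91, 91 ✓
Diagnosis=W10: 1 row → Age = 90 ✓
Diagnosis=W46: 1 row → Age = 95 ✓
Diagnosis=W37: 2 rows → Age = 92, 92 ✓
Diagnosis=W97: 1 row → Age = 89 ✓
Diagnosis=W21: 1 row → Age = 91 ✓
Every Diagnosis value is associated with a single Age value, so Diagnosis → Age holds.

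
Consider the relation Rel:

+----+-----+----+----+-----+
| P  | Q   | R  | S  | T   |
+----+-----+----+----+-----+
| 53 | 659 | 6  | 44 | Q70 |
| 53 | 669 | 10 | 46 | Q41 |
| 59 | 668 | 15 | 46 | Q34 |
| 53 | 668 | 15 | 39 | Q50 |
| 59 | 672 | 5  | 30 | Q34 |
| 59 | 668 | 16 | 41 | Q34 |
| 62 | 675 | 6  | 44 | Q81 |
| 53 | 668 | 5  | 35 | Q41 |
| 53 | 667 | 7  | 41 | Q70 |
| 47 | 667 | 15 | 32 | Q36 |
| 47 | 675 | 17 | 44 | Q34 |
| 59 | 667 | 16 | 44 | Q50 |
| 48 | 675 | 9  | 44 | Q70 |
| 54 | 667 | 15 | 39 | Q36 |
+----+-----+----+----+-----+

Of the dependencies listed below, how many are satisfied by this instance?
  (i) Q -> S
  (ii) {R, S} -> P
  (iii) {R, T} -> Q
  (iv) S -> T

1

(i) Q -> S: Q=668: 4 rows → S takes values {46, 39, 41, 35} — violation; Q=667: 4 rows → S takes values {41, 32, 44, 39} — violation — fails.
(ii) {R, S} -> P: (R=6, S=44): 2 rows → P takes values {53, 62} — violation; (R=15, S=39): 2 rows → P takes values {53, 54} — violation — fails.
(iii) {R, T} -> Q: every LHS value maps to a single RHS value — holds.
(iv) S -> T: S=44: 5 rows → T takes values {Q70, Q81, Q34, Q50} — violation; S=46: 2 rows → T takes values {Q41, Q34} — violation; S=39: 2 rows → T takes values {Q50, Q36} — violation; S=41: 2 rows → T takes values {Q34, Q70} — violation — fails.
1 of the 4 dependencies holds.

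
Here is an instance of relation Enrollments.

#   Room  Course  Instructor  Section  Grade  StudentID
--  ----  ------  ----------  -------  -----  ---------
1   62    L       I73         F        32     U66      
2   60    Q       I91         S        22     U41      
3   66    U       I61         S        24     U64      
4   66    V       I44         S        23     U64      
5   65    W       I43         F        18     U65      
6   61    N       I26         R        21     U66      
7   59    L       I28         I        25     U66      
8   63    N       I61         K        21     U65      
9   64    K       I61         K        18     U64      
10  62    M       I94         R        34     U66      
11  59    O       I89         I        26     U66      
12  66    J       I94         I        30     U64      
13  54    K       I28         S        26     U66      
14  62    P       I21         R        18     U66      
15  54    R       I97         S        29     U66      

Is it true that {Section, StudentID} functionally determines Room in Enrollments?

(Section=F, StudentID=U66): row 1 → Room = 62 ✓
(Section=S, StudentID=U41): row 2 → Room = 60 ✓
(Section=S, StudentID=U64): rows 3, 4 → Room = 66, 66 ✓
(Section=F, StudentID=U65): row 5 → Room = 65 ✓
(Section=R, StudentID=U66): rows 6, 10, 14 → Room takes values {61, 62} — violation
(Section=I, StudentID=U66): rows 7, 11 → Room = 59, 59 ✓
(Section=K, StudentID=U65): row 8 → Room = 63 ✓
(Section=K, StudentID=U64): row 9 → Room = 64 ✓
(Section=I, StudentID=U64): row 12 → Room = 66 ✓
(Section=S, StudentID=U66): rows 13, 15 → Room = 54, 54 ✓
Two rows agree on {Section, StudentID} but differ on Room, so {Section, StudentID} → Room does not hold.

No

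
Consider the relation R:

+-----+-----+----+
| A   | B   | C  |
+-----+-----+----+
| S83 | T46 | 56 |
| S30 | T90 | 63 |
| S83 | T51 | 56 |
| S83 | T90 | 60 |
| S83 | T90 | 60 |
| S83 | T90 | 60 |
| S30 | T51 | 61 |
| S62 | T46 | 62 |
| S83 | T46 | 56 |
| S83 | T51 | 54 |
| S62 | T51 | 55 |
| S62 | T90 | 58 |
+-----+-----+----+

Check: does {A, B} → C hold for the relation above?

No

(A=S83, B=T46): 2 rows → C = 56, 56 ✓
(A=S30, B=T90): 1 row → C = 63 ✓
(A=S83, B=T51): 2 rows → C takes values {56, 54} — violation
(A=S83, B=T90): 3 rows → C = 60, 60, 60 ✓
(A=S30, B=T51): 1 row → C = 61 ✓
(A=S62, B=T46): 1 row → C = 62 ✓
(A=S62, B=T51): 1 row → C = 55 ✓
(A=S62, B=T90): 1 row → C = 58 ✓
Two rows agree on {A, B} but differ on C, so {A, B} → C does not hold.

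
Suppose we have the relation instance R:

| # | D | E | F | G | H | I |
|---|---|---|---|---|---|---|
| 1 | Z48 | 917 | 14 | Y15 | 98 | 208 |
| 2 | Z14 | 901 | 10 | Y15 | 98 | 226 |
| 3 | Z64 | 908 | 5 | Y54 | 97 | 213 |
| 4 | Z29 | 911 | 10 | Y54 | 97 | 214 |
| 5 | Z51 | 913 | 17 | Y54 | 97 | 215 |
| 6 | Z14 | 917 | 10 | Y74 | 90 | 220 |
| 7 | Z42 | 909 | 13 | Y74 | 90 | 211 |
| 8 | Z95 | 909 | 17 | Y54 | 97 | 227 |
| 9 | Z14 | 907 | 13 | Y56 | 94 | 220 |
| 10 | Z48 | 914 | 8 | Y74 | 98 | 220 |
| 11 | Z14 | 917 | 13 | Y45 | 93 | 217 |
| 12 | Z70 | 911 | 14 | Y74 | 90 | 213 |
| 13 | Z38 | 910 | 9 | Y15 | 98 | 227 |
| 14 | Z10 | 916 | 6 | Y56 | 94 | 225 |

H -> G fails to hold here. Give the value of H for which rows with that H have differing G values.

98

H=98: rows 1, 2, 10, 13 → G takes values {Y15, Y74} — violation
H=97: rows 3, 4, 5, 8 → G = Y54, Y54, Y54, Y54 ✓
H=90: rows 6, 7, 12 → G = Y74, Y74, Y74 ✓
H=94: rows 9, 14 → G = Y56, Y56 ✓
H=93: row 11 → G = Y45 ✓
The only H value with inconsistent G is H=98.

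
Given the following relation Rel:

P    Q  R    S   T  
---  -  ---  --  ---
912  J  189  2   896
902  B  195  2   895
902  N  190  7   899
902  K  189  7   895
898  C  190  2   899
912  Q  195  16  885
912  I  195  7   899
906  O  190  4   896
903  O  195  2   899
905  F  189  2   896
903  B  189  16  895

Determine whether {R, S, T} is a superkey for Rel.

Two distinct rows share (R=189, S=2, T=896), so {R, S, T} does not determine every attribute — not a superkey.

No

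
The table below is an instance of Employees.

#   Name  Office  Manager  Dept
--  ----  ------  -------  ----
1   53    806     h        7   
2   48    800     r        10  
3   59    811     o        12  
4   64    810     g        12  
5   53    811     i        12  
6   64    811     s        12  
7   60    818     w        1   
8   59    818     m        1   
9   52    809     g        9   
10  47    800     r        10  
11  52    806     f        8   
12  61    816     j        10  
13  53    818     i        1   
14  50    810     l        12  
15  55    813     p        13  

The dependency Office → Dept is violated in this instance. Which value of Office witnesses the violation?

Office=806: rows 1, 11 → Dept takes values {7, 8} — violation
Office=800: rows 2, 10 → Dept = 10, 10 ✓
Office=811: rows 3, 5, 6 → Dept = 12, 12, 12 ✓
Office=810: rows 4, 14 → Dept = 12, 12 ✓
Office=818: rows 7, 8, 13 → Dept = 1, 1, 1 ✓
Office=809: row 9 → Dept = 9 ✓
Office=816: row 12 → Dept = 10 ✓
Office=813: row 15 → Dept = 13 ✓
The only Office value with inconsistent Dept is Office=806.

806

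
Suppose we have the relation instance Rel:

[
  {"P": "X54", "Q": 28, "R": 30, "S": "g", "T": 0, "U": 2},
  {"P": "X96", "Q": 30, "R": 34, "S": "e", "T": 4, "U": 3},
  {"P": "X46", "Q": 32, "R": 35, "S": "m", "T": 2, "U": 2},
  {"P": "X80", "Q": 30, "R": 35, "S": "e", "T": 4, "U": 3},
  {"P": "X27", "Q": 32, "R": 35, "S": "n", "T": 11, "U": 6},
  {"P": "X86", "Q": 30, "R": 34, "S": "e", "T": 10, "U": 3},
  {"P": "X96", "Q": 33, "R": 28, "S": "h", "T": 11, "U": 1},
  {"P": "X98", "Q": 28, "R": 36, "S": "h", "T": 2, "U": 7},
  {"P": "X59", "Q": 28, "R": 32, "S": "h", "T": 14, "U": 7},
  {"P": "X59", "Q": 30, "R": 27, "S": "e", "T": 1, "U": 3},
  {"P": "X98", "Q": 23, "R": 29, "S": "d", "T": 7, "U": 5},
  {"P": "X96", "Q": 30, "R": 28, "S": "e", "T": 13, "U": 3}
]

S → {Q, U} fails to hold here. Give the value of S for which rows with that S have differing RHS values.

S=g: 1 row → {Q,U} = (28, 2) ✓
S=e: 5 rows → {Q,U} = (30, 3), (30, 3), (30, 3), (30, 3), (30, 3) ✓
S=m: 1 row → {Q,U} = (32, 2) ✓
S=n: 1 row → {Q,U} = (32, 6) ✓
S=h: 3 rows → {Q,U} takes values {(33, 1), (28, 7)} — violation
S=d: 1 row → {Q,U} = (23, 5) ✓
The only S value with inconsistent RHS is S=h.

h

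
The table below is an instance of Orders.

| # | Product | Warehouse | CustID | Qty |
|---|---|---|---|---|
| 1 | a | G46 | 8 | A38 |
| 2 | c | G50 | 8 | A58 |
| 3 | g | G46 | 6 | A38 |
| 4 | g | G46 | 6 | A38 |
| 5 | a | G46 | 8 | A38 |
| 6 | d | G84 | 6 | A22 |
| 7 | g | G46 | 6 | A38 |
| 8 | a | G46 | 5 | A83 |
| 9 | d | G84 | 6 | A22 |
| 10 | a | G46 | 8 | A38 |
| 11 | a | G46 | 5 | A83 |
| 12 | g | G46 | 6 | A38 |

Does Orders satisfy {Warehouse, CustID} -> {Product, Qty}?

Yes

(Warehouse=G46, CustID=8): rows 1, 5, 10 → {Product,Qty} = (a, A38), (a, A38), (a, A38) ✓
(Warehouse=G50, CustID=8): row 2 → {Product,Qty} = (c, A58) ✓
(Warehouse=G46, CustID=6): rows 3, 4, 7, 12 → {Product,Qty} = (g, A38), (g, A38), (g, A38), (g, A38) ✓
(Warehouse=G84, CustID=6): rows 6, 9 → {Product,Qty} = (d, A22), (d, A22) ✓
(Warehouse=G46, CustID=5): rows 8, 11 → {Product,Qty} = (a, A83), (a, A83) ✓
Every {Warehouse, CustID} value is associated with a single {Product, Qty} value, so {Warehouse, CustID} -> {Product, Qty} holds.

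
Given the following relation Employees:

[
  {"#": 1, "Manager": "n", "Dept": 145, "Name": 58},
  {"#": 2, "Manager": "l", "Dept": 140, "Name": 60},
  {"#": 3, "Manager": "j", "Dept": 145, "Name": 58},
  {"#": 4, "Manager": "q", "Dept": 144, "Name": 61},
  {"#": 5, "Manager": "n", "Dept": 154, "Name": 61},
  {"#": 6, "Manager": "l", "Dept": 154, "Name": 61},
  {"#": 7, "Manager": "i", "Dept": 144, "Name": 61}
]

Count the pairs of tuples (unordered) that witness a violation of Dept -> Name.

0

Dept=145: all 2 rows agree on Name — 0 pairs.
Dept=144: all 2 rows agree on Name — 0 pairs.
Dept=154: all 2 rows agree on Name — 0 pairs.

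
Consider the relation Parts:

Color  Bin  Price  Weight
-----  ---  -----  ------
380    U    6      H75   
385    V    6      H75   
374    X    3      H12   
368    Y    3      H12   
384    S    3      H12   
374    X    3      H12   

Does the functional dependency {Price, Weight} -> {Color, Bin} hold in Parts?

No

(Price=6, Weight=H75): 2 rows → {Color,Bin} takes values {(380, U), (385, V)} — violation
(Price=3, Weight=H12): 4 rows → {Color,Bin} takes values {(374, X), (368, Y), (384, S)} — violation
Two rows agree on {Price, Weight} but differ on {Color, Bin}, so {Price, Weight} -> {Color, Bin} does not hold.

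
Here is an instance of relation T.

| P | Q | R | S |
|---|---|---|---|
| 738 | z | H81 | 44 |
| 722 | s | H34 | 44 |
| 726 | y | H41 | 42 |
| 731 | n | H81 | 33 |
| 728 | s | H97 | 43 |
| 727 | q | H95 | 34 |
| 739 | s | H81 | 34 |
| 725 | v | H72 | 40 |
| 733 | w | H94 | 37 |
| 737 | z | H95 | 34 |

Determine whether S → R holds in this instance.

S=44: 2 rows → R takes values {H81, H34} — violation
S=42: 1 row → R = H41 ✓
S=33: 1 row → R = H81 ✓
S=43: 1 row → R = H97 ✓
S=34: 3 rows → R takes values {H95, H81} — violation
S=40: 1 row → R = H72 ✓
S=37: 1 row → R = H94 ✓
Two rows agree on S but differ on R, so S → R does not hold.

No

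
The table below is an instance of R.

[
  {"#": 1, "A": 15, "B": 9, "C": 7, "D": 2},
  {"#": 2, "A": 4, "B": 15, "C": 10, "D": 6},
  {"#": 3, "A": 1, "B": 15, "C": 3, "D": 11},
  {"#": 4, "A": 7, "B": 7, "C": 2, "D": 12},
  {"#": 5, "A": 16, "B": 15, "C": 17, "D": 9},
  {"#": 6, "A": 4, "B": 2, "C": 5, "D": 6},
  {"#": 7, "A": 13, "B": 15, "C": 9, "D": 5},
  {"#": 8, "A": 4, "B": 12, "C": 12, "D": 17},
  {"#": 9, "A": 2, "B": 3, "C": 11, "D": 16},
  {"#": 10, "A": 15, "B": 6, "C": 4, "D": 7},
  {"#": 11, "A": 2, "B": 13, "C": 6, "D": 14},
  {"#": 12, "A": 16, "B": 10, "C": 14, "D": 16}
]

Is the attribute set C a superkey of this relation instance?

All 12 rows have distinct C values, so C → (all attributes) holds and C is a superkey.

Yes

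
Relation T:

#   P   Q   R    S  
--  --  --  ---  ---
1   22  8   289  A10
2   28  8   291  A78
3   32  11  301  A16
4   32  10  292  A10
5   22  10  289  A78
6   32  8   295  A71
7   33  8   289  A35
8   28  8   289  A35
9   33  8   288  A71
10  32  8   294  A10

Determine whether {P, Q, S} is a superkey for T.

Yes

All 10 rows have distinct {P, Q, S} values, so {P, Q, S} → (all attributes) holds and {P, Q, S} is a superkey.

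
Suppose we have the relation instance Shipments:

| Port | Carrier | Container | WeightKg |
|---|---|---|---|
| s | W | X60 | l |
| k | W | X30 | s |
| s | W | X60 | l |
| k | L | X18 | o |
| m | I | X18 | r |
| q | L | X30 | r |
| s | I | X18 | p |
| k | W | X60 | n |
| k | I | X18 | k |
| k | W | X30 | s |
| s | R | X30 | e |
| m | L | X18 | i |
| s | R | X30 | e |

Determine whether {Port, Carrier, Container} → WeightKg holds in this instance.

Yes

(Port=s, Carrier=W, Container=X60): 2 rows → WeightKg = l, l ✓
(Port=k, Carrier=W, Container=X30): 2 rows → WeightKg = s, s ✓
(Port=k, Carrier=L, Container=X18): 1 row → WeightKg = o ✓
(Port=m, Carrier=I, Container=X18): 1 row → WeightKg = r ✓
(Port=q, Carrier=L, Container=X30): 1 row → WeightKg = r ✓
(Port=s, Carrier=I, Container=X18): 1 row → WeightKg = p ✓
(Port=k, Carrier=W, Container=X60): 1 row → WeightKg = n ✓
(Port=k, Carrier=I, Container=X18): 1 row → WeightKg = k ✓
(Port=s, Carrier=R, Container=X30): 2 rows → WeightKg = e, e ✓
(Port=m, Carrier=L, Container=X18): 1 row → WeightKg = i ✓
Every {Port, Carrier, Container} value is associated with a single WeightKg value, so {Port, Carrier, Container} → WeightKg holds.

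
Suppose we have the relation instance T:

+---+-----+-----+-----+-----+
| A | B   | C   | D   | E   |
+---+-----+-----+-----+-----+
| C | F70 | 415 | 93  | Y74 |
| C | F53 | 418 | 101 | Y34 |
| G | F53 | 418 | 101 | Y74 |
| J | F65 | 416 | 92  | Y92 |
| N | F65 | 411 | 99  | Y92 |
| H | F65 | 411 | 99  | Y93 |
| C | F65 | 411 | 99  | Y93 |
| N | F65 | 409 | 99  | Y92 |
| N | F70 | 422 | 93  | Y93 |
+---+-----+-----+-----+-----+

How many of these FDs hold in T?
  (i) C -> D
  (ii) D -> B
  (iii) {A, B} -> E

3

(i) C -> D: every LHS value maps to a single RHS value — holds.
(ii) D -> B: every LHS value maps to a single RHS value — holds.
(iii) {A, B} -> E: every LHS value maps to a single RHS value — holds.
3 of the 3 dependencies hold.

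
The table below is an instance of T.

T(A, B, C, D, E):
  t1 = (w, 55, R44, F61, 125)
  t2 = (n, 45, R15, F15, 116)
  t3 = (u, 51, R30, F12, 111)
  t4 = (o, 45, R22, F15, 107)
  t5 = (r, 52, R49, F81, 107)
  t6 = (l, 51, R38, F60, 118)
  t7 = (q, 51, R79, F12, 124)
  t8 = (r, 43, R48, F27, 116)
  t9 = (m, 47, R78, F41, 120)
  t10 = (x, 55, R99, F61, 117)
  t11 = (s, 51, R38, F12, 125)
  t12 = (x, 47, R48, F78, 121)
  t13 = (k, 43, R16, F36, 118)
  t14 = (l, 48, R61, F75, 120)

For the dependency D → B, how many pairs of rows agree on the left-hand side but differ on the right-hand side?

D=F61: all 2 rows agree on B — 0 pairs.
D=F15: all 2 rows agree on B — 0 pairs.
D=F12: all 3 rows agree on B — 0 pairs.

0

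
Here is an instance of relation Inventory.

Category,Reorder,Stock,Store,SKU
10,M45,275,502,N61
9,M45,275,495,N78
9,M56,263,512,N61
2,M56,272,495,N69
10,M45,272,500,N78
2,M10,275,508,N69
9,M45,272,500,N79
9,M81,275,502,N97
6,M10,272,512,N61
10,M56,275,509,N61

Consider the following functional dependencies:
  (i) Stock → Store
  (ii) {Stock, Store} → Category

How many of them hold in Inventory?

(i) Stock → Store: Stock=275: 5 rows → Store takes values {502, 495, 508, 509} — violation; Stock=272: 4 rows → Store takes values {495, 500, 512} — violation — fails.
(ii) {Stock, Store} → Category: (Stock=275, Store=502): 2 rows → Category takes values {10, 9} — violation; (Stock=272, Store=500): 2 rows → Category takes values {10, 9} — violation — fails.
None of the 2 dependencies hold.

0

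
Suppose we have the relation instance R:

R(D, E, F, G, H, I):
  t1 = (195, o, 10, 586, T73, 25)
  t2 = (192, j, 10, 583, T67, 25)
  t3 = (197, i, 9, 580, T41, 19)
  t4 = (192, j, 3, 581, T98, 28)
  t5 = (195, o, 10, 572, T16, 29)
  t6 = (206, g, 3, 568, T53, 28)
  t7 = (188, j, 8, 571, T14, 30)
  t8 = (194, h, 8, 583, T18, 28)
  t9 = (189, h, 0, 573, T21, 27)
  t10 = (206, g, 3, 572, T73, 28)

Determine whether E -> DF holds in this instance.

No

E=o: rows 1, 5 → {D,F} = (195, 10), (195, 10) ✓
E=j: rows 2, 4, 7 → {D,F} takes values {(192, 10), (192, 3), (188, 8)} — violation
E=i: row 3 → {D,F} = (197, 9) ✓
E=g: rows 6, 10 → {D,F} = (206, 3), (206, 3) ✓
E=h: rows 8, 9 → {D,F} takes values {(194, 8), (189, 0)} — violation
Two rows agree on E but differ on DF, so E -> DF does not hold.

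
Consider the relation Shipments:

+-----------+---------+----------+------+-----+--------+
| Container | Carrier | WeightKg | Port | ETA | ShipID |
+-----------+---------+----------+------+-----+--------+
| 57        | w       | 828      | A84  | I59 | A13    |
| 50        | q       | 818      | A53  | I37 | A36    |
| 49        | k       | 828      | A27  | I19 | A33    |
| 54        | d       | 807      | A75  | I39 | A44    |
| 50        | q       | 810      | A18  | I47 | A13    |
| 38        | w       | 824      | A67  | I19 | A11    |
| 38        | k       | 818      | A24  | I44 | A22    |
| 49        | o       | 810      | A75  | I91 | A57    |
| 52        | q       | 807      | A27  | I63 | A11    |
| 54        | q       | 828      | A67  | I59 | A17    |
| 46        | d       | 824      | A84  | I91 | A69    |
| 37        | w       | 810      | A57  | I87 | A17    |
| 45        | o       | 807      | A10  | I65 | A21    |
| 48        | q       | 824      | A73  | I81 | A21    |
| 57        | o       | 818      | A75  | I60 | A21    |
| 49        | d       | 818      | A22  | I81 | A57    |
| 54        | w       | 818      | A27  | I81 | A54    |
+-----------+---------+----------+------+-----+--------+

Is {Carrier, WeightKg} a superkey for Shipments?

All 17 rows have distinct {Carrier, WeightKg} values, so {Carrier, WeightKg} → (all attributes) holds and {Carrier, WeightKg} is a superkey.

Yes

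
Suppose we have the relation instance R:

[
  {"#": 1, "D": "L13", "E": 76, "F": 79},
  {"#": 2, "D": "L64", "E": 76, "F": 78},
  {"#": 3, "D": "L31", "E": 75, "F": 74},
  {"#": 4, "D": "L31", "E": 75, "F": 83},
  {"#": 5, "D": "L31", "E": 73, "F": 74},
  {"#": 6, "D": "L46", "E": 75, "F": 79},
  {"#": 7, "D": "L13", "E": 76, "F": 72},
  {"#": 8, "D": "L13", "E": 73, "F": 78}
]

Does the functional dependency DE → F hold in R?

(D=L13, E=76): rows 1, 7 → F takes values {79, 72} — violation
(D=L64, E=76): row 2 → F = 78 ✓
(D=L31, E=75): rows 3, 4 → F takes values {74, 83} — violation
(D=L31, E=73): row 5 → F = 74 ✓
(D=L46, E=75): row 6 → F = 79 ✓
(D=L13, E=73): row 8 → F = 78 ✓
Two rows agree on DE but differ on F, so DE → F does not hold.

No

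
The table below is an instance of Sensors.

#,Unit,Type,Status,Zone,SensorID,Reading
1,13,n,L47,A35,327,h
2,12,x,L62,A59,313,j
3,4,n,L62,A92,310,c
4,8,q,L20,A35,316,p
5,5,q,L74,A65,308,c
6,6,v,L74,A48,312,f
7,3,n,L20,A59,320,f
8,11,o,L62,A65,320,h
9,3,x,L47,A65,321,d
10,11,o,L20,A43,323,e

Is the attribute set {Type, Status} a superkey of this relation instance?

Yes

All 10 rows have distinct {Type, Status} values, so {Type, Status} → (all attributes) holds and {Type, Status} is a superkey.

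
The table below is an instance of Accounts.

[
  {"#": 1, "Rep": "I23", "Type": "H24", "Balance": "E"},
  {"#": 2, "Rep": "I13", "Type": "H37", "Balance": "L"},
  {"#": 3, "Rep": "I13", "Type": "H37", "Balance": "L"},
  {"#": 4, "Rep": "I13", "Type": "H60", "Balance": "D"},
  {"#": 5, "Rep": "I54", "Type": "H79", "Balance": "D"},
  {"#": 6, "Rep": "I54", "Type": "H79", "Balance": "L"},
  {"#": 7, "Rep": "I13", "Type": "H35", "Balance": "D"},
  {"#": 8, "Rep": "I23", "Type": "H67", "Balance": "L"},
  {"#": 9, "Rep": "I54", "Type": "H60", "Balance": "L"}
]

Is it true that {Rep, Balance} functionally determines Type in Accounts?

No

(Rep=I23, Balance=E): row 1 → Type = H24 ✓
(Rep=I13, Balance=L): rows 2, 3 → Type = H37, H37 ✓
(Rep=I13, Balance=D): rows 4, 7 → Type takes values {H60, H35} — violation
(Rep=I54, Balance=D): row 5 → Type = H79 ✓
(Rep=I54, Balance=L): rows 6, 9 → Type takes values {H79, H60} — violation
(Rep=I23, Balance=L): row 8 → Type = H67 ✓
Two rows agree on {Rep, Balance} but differ on Type, so {Rep, Balance} → Type does not hold.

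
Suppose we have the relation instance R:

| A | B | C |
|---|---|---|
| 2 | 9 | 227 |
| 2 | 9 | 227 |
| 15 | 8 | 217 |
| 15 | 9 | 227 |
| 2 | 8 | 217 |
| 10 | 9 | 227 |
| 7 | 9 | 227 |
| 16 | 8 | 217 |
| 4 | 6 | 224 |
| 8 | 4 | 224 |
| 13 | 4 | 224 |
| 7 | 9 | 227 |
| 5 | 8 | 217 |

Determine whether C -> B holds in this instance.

No

C=227: 6 rows → B = 9, 9, 9, 9, 9, 9 ✓
C=217: 4 rows → B = 8, 8, 8, 8 ✓
C=224: 3 rows → B takes values {6, 4} — violation
Two rows agree on C but differ on B, so C -> B does not hold.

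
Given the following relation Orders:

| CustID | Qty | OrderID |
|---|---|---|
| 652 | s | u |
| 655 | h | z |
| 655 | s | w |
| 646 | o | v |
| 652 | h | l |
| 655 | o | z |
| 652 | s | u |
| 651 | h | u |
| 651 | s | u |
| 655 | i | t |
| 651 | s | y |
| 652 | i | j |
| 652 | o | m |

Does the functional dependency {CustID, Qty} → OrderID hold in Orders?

(CustID=652, Qty=s): 2 rows → OrderID = u, u ✓
(CustID=655, Qty=h): 1 row → OrderID = z ✓
(CustID=655, Qty=s): 1 row → OrderID = w ✓
(CustID=646, Qty=o): 1 row → OrderID = v ✓
(CustID=652, Qty=h): 1 row → OrderID = l ✓
(CustID=655, Qty=o): 1 row → OrderID = z ✓
(CustID=651, Qty=h): 1 row → OrderID = u ✓
(CustID=651, Qty=s): 2 rows → OrderID takes values {u, y} — violation
(CustID=655, Qty=i): 1 row → OrderID = t ✓
(CustID=652, Qty=i): 1 row → OrderID = j ✓
(CustID=652, Qty=o): 1 row → OrderID = m ✓
Two rows agree on {CustID, Qty} but differ on OrderID, so {CustID, Qty} → OrderID does not hold.

No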